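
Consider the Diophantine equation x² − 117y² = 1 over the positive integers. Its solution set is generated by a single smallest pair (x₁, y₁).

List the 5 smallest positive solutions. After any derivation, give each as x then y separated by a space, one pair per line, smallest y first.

649 60
842401 77880
1093435849 101088180
1419278889601 131212379760
1842222905266249 170313567840300

[10; 1,4,2,4,1,20] for √117; ℓ=6 ⇒ convergent index 5
a_0=10:  p_0=10·1+0=10,  q_0=10·0+1=1
a_1=1:  p_1=1·10+1=11,  q_1=1·1+0=1
…
a_4=4:  p_4=4·119+54=530,  q_4=4·11+5=49
a_5=1:  p_5=1·530+119=649,  q_5=1·49+11=60
(x₁, y₁) = (649, 60);  649² − 117·60² = 1 ✓
n=2: (649,60)∘(649,60) = (649·649+117·60·60, 649·60+60·649) = (842401,77880)
n=3: (842401,77880)∘(649,60) = (649·842401+117·60·77880, 649·77880+60·842401) = (1093435849,101088180)
n=4: (1093435849,101088180)∘(649,60) = (649·1093435849+117·60·101088180, 649·101088180+60·1093435849) = (1419278889601,131212379760)
n=5: (1419278889601,131212379760)∘(649,60) = (649·1419278889601+117·60·131212379760, 649·131212379760+60·1419278889601) = (1842222905266249,170313567840300)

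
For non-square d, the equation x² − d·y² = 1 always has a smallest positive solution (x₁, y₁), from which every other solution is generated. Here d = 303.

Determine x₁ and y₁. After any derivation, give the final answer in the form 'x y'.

√303 = [17; 2,2,5,2,2,34, …], period ℓ=6 (even) → k=5
k=0  a_k=17  p_k/q_k = 17/1
…
k=3  a_k=5  p_k/q_k = 470/27
k=4  a_k=2  p_k/q_k = 1027/59
k=5  a_k=2  p_k/q_k = 2524/145
fundamental: x₁=2524, y₁=145  (since 6370576 − 303·21025 = 1)

2524 145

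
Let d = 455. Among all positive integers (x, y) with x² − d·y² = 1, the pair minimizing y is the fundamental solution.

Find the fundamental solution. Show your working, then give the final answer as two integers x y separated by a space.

64 3

√455 → a₀=21, period (3,42); ℓ=2 even so k=1
k=0  a_k=21  p_k/q_k = 21/1
k=1  a_k=3  p_k/q_k = 64/3
→ (64, 3).  Check: 64²=4096, 455·3²=4095, difference 1.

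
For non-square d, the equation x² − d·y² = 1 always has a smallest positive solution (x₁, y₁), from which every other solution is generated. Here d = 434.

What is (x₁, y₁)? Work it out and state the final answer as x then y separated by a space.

[20; 1,4,1,40] for √434; ℓ=4 ⇒ convergent index 3
i=0: a=20 ⇒ p=20, q=1
…
i=2: a=4 ⇒ p=104, q=5
i=3: a=1 ⇒ p=125, q=6
(x₁, y₁) = (125, 6);  125² − 434·6² = 1 ✓

125 6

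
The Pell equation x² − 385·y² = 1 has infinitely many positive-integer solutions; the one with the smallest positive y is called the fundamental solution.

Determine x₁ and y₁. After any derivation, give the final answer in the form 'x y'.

√385 = [19; 1,1,1,1,1,…,1,1,38, …], period ℓ=16 (even) → k=15
i=0: a=19 ⇒ p=19, q=1
i=1: a=1 ⇒ p=20, q=1
…
i=3: a=1 ⇒ p=59, q=3
i=4: a=1 ⇒ p=98, q=5
i=5: a=1 ⇒ p=157, q=8
i=6: a=3 ⇒ p=569, q=29
i=7: a=1 ⇒ p=726, q=37
i=8: a=2 ⇒ p=2021, q=103
…
i=11: a=1 ⇒ p=13009, q=663
i=12: a=1 ⇒ p=23271, q=1186
…
i=14: a=1 ⇒ p=59551, q=3035
i=15: a=1 ⇒ p=95831, q=4884
(x₁, y₁) = (95831, 4884);  95831² − 385·4884² = 1 ✓

95831 4884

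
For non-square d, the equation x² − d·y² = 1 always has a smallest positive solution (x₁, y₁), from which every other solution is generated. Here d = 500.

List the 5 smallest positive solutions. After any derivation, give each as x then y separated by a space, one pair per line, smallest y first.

[22; 2,1,3,2,1,…,1,2,44] for √500; ℓ=14 ⇒ convergent index 13
i=0: a=22 ⇒ p=22, q=1
i=1: a=2 ⇒ p=45, q=2
i=2: a=1 ⇒ p=67, q=3
i=3: a=3 ⇒ p=246, q=11
i=4: a=2 ⇒ p=559, q=25
i=5: a=1 ⇒ p=805, q=36
i=6: a=1 ⇒ p=1364, q=61
i=7: a=10 ⇒ p=14445, q=646
…
i=9: a=1 ⇒ p=30254, q=1353
i=10: a=2 ⇒ p=76317, q=3413
…
i=12: a=1 ⇒ p=335522, q=15005
i=13: a=2 ⇒ p=930249, q=41602
(x₁, y₁) = (930249, 41602);  930249² − 500·41602² = 1 ✓
(x_2, y_2) = (930249·930249 + 500·41602·41602, 930249·41602 + 41602·930249) = (1730726404001, 77400437796)
(x_3, y_3) = (930249·1730726404001 + 500·41602·77400437796, 930249·77400437796 + 41602·1730726404001) = (3220013013190122249, 144003359718540806)
(x_4, y_4) = (930249·3220013013190122249 + 500·41602·144003359718540806, 930249·144003359718540806 + 41602·3220013013190122249) = (5990827771012465337616001, 267917962749548332043592)
(x_5, y_5) = (930249·5990827771012465337616001 + 500·41602·267917962749548332043592, 930249·267917962749548332043592 + 41602·5990827771012465337616001) = (11145923086309929722690704506249, 498460833859465169310720288010)

930249 41602
1730726404001 77400437796
3220013013190122249 144003359718540806
5990827771012465337616001 267917962749548332043592
11145923086309929722690704506249 498460833859465169310720288010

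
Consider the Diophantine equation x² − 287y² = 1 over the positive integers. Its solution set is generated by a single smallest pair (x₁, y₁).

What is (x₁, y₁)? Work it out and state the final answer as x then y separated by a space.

288 17

√287 → a₀=16, period (1,15,1,32); ℓ=4 even so k=3
step 0: (16, 1)  from 16·(1,0) + (0,1)
step 1: (17, 1)  from 1·(16,1) + (1,0)
step 2: (271, 16)  from 15·(17,1) + (16,1)
step 3: (288, 17)  from 1·(271,16) + (17,1)
(x₁, y₁) = (288, 17);  288² − 287·17² = 1 ✓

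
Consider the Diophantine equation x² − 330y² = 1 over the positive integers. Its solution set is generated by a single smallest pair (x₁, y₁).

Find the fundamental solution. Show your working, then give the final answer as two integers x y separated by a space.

109 6

√330 = [18; 6,36, …], period ℓ=2 (even) → k=1
step 0: (18, 1)  from 18·(1,0) + (0,1)
step 1: (109, 6)  from 6·(18,1) + (1,0)
fundamental: x₁=109, y₁=6  (since 11881 − 330·36 = 1)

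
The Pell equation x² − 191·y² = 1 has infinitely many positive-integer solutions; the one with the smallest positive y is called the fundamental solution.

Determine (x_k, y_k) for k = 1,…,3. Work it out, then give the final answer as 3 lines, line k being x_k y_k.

8994000 650783
161784071999999 11706284604000
2910171887135973018000 210572647456751349217

d=191: √d = [13; 1,4,1,1,3,…,4,1,26] (ℓ=16, even), read p_15/q_15
step 0: (13, 1)  from 13·(1,0) + (0,1)
step 1: (14, 1)  from 1·(13,1) + (1,0)
step 2: (69, 5)  from 4·(14,1) + (13,1)
…
step 5: (539, 39)  from 3·(152,11) + (83,6)
step 6: (1230, 89)  from 2·(539,39) + (152,11)
step 7: (2999, 217)  from 2·(1230,89) + (539,39)
…
step 10: (207083, 14984)  from 2·(83433,6037) + (40217,2910)
step 11: (704682, 50989)  from 3·(207083,14984) + (83433,6037)
…
step 14: (7377553, 533821)  from 4·(1616447,116962) + (911765,65973)
step 15: (8994000, 650783)  from 1·(7377553,533821) + (1616447,116962)
(x₁, y₁) = (8994000, 650783);  8994000² − 191·650783² = 1 ✓
k=2:  x_2 = 8994000·8994000+191·650783·650783 = 161784071999999,  y_2 = 8994000·650783+650783·8994000 = 11706284604000
k=3:  x_3 = 8994000·161784071999999+191·650783·11706284604000 = 2910171887135973018000,  y_3 = 8994000·11706284604000+650783·161784071999999 = 210572647456751349217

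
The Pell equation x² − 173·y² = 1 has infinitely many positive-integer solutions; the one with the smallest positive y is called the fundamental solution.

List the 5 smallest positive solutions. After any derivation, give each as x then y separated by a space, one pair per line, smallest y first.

2499849 190060
12498490045601 950242601880
62488675684008728649 4750926036134042180
312424506839974574118902401 23753195401006348176659760
1562028181998744709597444087746249 118758803540015886040113314710300

√173 = [13; 6,1,1,6,26, …], period ℓ=5 (odd) → k=9
k=0  a_k=13  p_k/q_k = 13/1
k=1  a_k=6  p_k/q_k = 79/6
…
k=4  a_k=6  p_k/q_k = 1118/85
k=5  a_k=26  p_k/q_k = 29239/2223
k=6  a_k=6  p_k/q_k = 176552/13423
k=7  a_k=1  p_k/q_k = 205791/15646
k=8  a_k=1  p_k/q_k = 382343/29069
k=9  a_k=6  p_k/q_k = 2499849/190060
(x₁, y₁) = (2499849, 190060);  2499849² − 173·190060² = 1 ✓
(2499849+190060√173)^2 = 12498490045601 + 950242601880√173
(2499849+190060√173)^3 = 62488675684008728649 + 4750926036134042180√173
(2499849+190060√173)^4 = 312424506839974574118902401 + 23753195401006348176659760√173
(2499849+190060√173)^5 = 1562028181998744709597444087746249 + 118758803540015886040113314710300√173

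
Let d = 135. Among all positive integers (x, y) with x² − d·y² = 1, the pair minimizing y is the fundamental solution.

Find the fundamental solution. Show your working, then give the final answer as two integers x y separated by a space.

√135 → a₀=11, period (1,1,1,1,1,1,1,22); ℓ=8 even so k=7
k=0  a_k=11  p_k/q_k = 11/1
…
k=4  a_k=1  p_k/q_k = 58/5
k=5  a_k=1  p_k/q_k = 93/8
k=6  a_k=1  p_k/q_k = 151/13
k=7  a_k=1  p_k/q_k = 244/21
(x₁, y₁) = (244, 21);  244² − 135·21² = 1 ✓

244 21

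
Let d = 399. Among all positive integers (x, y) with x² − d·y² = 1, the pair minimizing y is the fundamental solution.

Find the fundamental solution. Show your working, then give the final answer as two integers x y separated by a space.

20 1

d=399: √d = [19; 1,38] (ℓ=2, even), read p_1/q_1
step 0: (19, 1)  from 19·(1,0) + (0,1)
step 1: (20, 1)  from 1·(19,1) + (1,0)
→ (20, 1).  Check: 20²=400, 399·1²=399, difference 1.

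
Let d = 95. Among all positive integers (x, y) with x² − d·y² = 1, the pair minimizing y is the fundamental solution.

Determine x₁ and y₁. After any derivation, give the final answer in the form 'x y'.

39 4

√95 = [9; 1,2,1,18, …], period ℓ=4 (even) → k=3
i=0: a=9 ⇒ p=9, q=1
i=1: a=1 ⇒ p=10, q=1
i=2: a=2 ⇒ p=29, q=3
i=3: a=1 ⇒ p=39, q=4
fundamental: x₁=39, y₁=4  (since 1521 − 95·16 = 1)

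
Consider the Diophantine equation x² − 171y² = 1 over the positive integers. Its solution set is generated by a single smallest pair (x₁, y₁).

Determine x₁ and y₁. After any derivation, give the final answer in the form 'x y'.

√171 → a₀=13, period (13,26); ℓ=2 even so k=1
k=0  a_k=13  p_k/q_k = 13/1
k=1  a_k=13  p_k/q_k = 170/13
(x₁, y₁) = (170, 13);  170² − 171·13² = 1 ✓

170 13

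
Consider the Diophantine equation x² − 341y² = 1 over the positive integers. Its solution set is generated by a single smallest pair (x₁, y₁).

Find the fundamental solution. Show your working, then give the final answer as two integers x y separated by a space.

10626551 575460

[18; 2,6,1,8,2,…,6,2,36] for √341; ℓ=14 ⇒ convergent index 13
i=0: a=18 ⇒ p=18, q=1
…
i=3: a=1 ⇒ p=277, q=15
…
i=5: a=2 ⇒ p=5189, q=281
i=6: a=1 ⇒ p=7645, q=414
…
i=12: a=6 ⇒ p=4953942, q=268271
i=13: a=2 ⇒ p=10626551, q=575460
fundamental: x₁=10626551, y₁=575460  (since 112923586155601 − 341·331154211600 = 1)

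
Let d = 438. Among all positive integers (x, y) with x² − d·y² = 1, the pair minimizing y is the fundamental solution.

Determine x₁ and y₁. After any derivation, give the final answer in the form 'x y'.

√438 → a₀=20, period (1,12,1,40); ℓ=4 even so k=3
i=0: a=20 ⇒ p=20, q=1
i=1: a=1 ⇒ p=21, q=1
i=2: a=12 ⇒ p=272, q=13
i=3: a=1 ⇒ p=293, q=14
→ (293, 14).  Check: 293²=85849, 438·14²=85848, difference 1.

293 14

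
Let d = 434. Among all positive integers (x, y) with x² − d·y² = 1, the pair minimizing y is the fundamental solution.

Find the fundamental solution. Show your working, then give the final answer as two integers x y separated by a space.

125 6

[20; 1,4,1,40] for √434; ℓ=4 ⇒ convergent index 3
i=0: a=20 ⇒ p=20, q=1
…
i=2: a=4 ⇒ p=104, q=5
i=3: a=1 ⇒ p=125, q=6
(x₁, y₁) = (125, 6);  125² − 434·6² = 1 ✓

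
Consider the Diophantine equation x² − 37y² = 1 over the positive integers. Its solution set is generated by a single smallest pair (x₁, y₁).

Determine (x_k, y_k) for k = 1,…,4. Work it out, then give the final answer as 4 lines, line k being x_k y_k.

√37 → a₀=6, period (12); ℓ=1 odd so k=1
a_0=6:  p_0=6·1+0=6,  q_0=6·0+1=1
a_1=12:  p_1=12·6+1=73,  q_1=12·1+0=12
(x₁, y₁) = (73, 12);  73² − 37·12² = 1 ✓
n=2: (73,12)∘(73,12) = (73·73+37·12·12, 73·12+12·73) = (10657,1752)
n=3: (10657,1752)∘(73,12) = (73·10657+37·12·1752, 73·1752+12·10657) = (1555849,255780)
n=4: (1555849,255780)∘(73,12) = (73·1555849+37·12·255780, 73·255780+12·1555849) = (227143297,37342128)

73 12
10657 1752
1555849 255780
227143297 37342128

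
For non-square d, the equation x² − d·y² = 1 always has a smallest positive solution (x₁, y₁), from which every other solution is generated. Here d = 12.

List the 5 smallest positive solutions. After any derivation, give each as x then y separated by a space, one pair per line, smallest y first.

d=12: √d = [3; 2,6] (ℓ=2, even), read p_1/q_1
a_0=3:  p_0=3·1+0=3,  q_0=3·0+1=1
a_1=2:  p_1=2·3+1=7,  q_1=2·1+0=2
(x₁, y₁) = (7, 2);  7² − 12·2² = 1 ✓
(7+2√12)^2 = 97 + 28√12
(7+2√12)^3 = 1351 + 390√12
(7+2√12)^4 = 18817 + 5432√12
(7+2√12)^5 = 262087 + 75658√12

7 2
97 28
1351 390
18817 5432
262087 75658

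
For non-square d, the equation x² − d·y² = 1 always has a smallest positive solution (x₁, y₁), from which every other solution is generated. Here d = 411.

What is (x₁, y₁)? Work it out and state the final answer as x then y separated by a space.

49730 2453

d=411: √d = [20; 3,1,1,1,19,1,1,1,3,40] (ℓ=10, even), read p_9/q_9
a_0=20:  p_0=20·1+0=20,  q_0=20·0+1=1
…
a_2=1:  p_2=1·61+20=81,  q_2=1·3+1=4
…
a_4=1:  p_4=1·142+81=223,  q_4=1·7+4=11
a_5=19:  p_5=19·223+142=4379,  q_5=19·11+7=216
a_6=1:  p_6=1·4379+223=4602,  q_6=1·216+11=227
a_7=1:  p_7=1·4602+4379=8981,  q_7=1·227+216=443
a_8=1:  p_8=1·8981+4602=13583,  q_8=1·443+227=670
a_9=3:  p_9=3·13583+8981=49730,  q_9=3·670+443=2453
fundamental: x₁=49730, y₁=2453  (since 2473072900 − 411·6017209 = 1)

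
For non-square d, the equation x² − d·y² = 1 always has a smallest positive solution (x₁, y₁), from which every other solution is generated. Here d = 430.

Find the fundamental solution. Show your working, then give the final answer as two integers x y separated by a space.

d=430: √d = [20; 1,2,1,3,1,…,2,1,40] (ℓ=14, even), read p_13/q_13
k=0  a_k=20  p_k/q_k = 20/1
…
k=2  a_k=2  p_k/q_k = 62/3
…
k=4  a_k=3  p_k/q_k = 311/15
…
k=6  a_k=6  p_k/q_k = 2675/129
…
k=10  a_k=3  p_k/q_k = 599138/28893
k=11  a_k=1  p_k/q_k = 754371/36379
k=12  a_k=2  p_k/q_k = 2107880/101651
k=13  a_k=1  p_k/q_k = 2862251/138030
fundamental: x₁=2862251, y₁=138030  (since 8192480787001 − 430·19052280900 = 1)

2862251 138030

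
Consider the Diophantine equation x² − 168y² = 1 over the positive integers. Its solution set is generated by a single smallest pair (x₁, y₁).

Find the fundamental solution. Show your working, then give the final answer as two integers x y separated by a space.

13 1

d=168: √d = [12; 1,24] (ℓ=2, even), read p_1/q_1
i=0: a=12 ⇒ p=12, q=1
i=1: a=1 ⇒ p=13, q=1
→ (13, 1).  Check: 13²=169, 168·1²=168, difference 1.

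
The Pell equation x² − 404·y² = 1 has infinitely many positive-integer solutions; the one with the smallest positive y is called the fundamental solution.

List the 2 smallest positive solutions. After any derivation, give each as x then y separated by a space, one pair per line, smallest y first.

[20; 10,40] for √404; ℓ=2 ⇒ convergent index 1
a_0=20:  p_0=20·1+0=20,  q_0=20·0+1=1
a_1=10:  p_1=10·20+1=201,  q_1=10·1+0=10
(x₁, y₁) = (201, 10);  201² − 404·10² = 1 ✓
k=2:  x_2 = 201·201+404·10·10 = 80801,  y_2 = 201·10+10·201 = 4020

201 10
80801 4020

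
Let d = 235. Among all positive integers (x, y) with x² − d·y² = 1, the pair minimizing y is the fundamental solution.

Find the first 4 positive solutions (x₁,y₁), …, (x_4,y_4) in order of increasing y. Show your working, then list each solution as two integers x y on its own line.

√235 = [15; 3,30, …], period ℓ=2 (even) → k=1
a_0=15:  p_0=15·1+0=15,  q_0=15·0+1=1
a_1=3:  p_1=3·15+1=46,  q_1=3·1+0=3
(x₁, y₁) = (46, 3);  46² − 235·3² = 1 ✓
n=2: (46,3)∘(46,3) = (46·46+235·3·3, 46·3+3·46) = (4231,276)
n=3: (4231,276)∘(46,3) = (46·4231+235·3·276, 46·276+3·4231) = (389206,25389)
n=4: (389206,25389)∘(46,3) = (46·389206+235·3·25389, 46·25389+3·389206) = (35802721,2335512)

46 3
4231 276
389206 25389
35802721 2335512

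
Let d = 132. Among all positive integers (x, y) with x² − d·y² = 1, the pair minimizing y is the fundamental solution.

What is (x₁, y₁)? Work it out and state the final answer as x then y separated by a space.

23 2

[11; 2,22] for √132; ℓ=2 ⇒ convergent index 1
k=0  a_k=11  p_k/q_k = 11/1
k=1  a_k=2  p_k/q_k = 23/2
(x₁, y₁) = (23, 2);  23² − 132·2² = 1 ✓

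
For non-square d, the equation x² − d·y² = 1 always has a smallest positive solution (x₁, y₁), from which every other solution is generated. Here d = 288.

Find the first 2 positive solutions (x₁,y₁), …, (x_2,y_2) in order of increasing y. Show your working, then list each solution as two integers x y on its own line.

17 1
577 34

√288 = [16; 1,32, …], period ℓ=2 (even) → k=1
step 0: (16, 1)  from 16·(1,0) + (0,1)
step 1: (17, 1)  from 1·(16,1) + (1,0)
(x₁, y₁) = (17, 1);  17² − 288·1² = 1 ✓
n=2: (17,1)∘(17,1) = (17·17+288·1·1, 17·1+1·17) = (577,34)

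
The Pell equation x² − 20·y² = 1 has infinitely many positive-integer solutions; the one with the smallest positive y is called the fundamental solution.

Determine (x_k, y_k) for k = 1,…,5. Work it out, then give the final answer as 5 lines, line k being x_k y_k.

9 2
161 36
2889 646
51841 11592
930249 208010

[4; 2,8] for √20; ℓ=2 ⇒ convergent index 1
step 0: (4, 1)  from 4·(1,0) + (0,1)
step 1: (9, 2)  from 2·(4,1) + (1,0)
(x₁, y₁) = (9, 2);  9² − 20·2² = 1 ✓
k=2:  x_2 = 9·9+20·2·2 = 161,  y_2 = 9·2+2·9 = 36
k=3:  x_3 = 9·161+20·2·36 = 2889,  y_3 = 9·36+2·161 = 646
k=4:  x_4 = 9·2889+20·2·646 = 51841,  y_4 = 9·646+2·2889 = 11592
k=5:  x_5 = 9·51841+20·2·11592 = 930249,  y_5 = 9·11592+2·51841 = 208010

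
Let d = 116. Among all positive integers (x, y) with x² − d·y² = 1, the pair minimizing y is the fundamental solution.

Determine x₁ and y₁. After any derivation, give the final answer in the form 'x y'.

9801 910

d=116: √d = [10; 1,3,2,1,4,1,2,3,1,20] (ℓ=10, even), read p_9/q_9
i=0: a=10 ⇒ p=10, q=1
…
i=2: a=3 ⇒ p=43, q=4
…
i=7: a=2 ⇒ p=2251, q=209
i=8: a=3 ⇒ p=7550, q=701
i=9: a=1 ⇒ p=9801, q=910
(x₁, y₁) = (9801, 910);  9801² − 116·910² = 1 ✓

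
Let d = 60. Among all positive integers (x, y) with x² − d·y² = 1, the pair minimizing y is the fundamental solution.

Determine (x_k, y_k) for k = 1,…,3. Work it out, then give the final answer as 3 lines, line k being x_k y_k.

d=60: √d = [7; 1,2,1,14] (ℓ=4, even), read p_3/q_3
a_0=7:  p_0=7·1+0=7,  q_0=7·0+1=1
…
a_2=2:  p_2=2·8+7=23,  q_2=2·1+1=3
a_3=1:  p_3=1·23+8=31,  q_3=1·3+1=4
(x₁, y₁) = (31, 4);  31² − 60·4² = 1 ✓
(31+4√60)^2 = 1921 + 248√60
(31+4√60)^3 = 119071 + 15372√60

31 4
1921 248
119071 15372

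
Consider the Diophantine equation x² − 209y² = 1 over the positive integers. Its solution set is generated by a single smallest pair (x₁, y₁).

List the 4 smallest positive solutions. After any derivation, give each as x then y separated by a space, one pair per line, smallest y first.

46551 3220
4333991201 299788440
403503248748951 27910903337660
37566959460690844801 2598560922243032880

[14; 2,5,3,2,3,5,2,28] for √209; ℓ=8 ⇒ convergent index 7
k=0  a_k=14  p_k/q_k = 14/1
…
k=6  a_k=5  p_k/q_k = 21266/1471
k=7  a_k=2  p_k/q_k = 46551/3220
→ (46551, 3220).  Check: 46551²=2166995601, 209·3220²=2166995600, difference 1.
(46551+3220√209)^2 = 4333991201 + 299788440√209
(46551+3220√209)^3 = 403503248748951 + 27910903337660√209
(46551+3220√209)^4 = 37566959460690844801 + 2598560922243032880√209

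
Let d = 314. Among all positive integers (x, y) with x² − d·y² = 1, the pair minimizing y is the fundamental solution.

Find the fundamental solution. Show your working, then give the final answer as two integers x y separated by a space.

√314 = [17; 1,2,1,1,2,1,34, …], period ℓ=7 (odd) → k=13
step 0: (17, 1)  from 17·(1,0) + (0,1)
…
step 2: (53, 3)  from 2·(18,1) + (17,1)
step 3: (71, 4)  from 1·(53,3) + (18,1)
step 4: (124, 7)  from 1·(71,4) + (53,3)
step 5: (319, 18)  from 2·(124,7) + (71,4)
step 6: (443, 25)  from 1·(319,18) + (124,7)
step 7: (15381, 868)  from 34·(443,25) + (319,18)
step 8: (15824, 893)  from 1·(15381,868) + (443,25)
step 9: (47029, 2654)  from 2·(15824,893) + (15381,868)
…
step 11: (109882, 6201)  from 1·(62853,3547) + (47029,2654)
step 12: (282617, 15949)  from 2·(109882,6201) + (62853,3547)
step 13: (392499, 22150)  from 1·(282617,15949) + (109882,6201)
→ (392499, 22150).  Check: 392499²=154055465001, 314·22150²=154055465000, difference 1.

392499 22150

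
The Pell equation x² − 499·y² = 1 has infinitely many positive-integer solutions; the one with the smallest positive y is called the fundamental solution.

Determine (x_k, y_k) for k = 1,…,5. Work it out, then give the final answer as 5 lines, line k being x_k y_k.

4490 201
40320199 1804980
362075382530 16208720199
3251436894799201 145554305582040
29197902953221442450 1307077647917999001

√499 → a₀=22, period (2,1,21,1,2,44); ℓ=6 even so k=5
a_0=22:  p_0=22·1+0=22,  q_0=22·0+1=1
a_1=2:  p_1=2·22+1=45,  q_1=2·1+0=2
…
a_3=21:  p_3=21·67+45=1452,  q_3=21·3+2=65
a_4=1:  p_4=1·1452+67=1519,  q_4=1·65+3=68
a_5=2:  p_5=2·1519+1452=4490,  q_5=2·68+65=201
fundamental: x₁=4490, y₁=201  (since 20160100 − 499·40401 = 1)
n=2: (4490,201)∘(4490,201) = (4490·4490+499·201·201, 4490·201+201·4490) = (40320199,1804980)
n=3: (40320199,1804980)∘(4490,201) = (4490·40320199+499·201·1804980, 4490·1804980+201·40320199) = (362075382530,16208720199)
n=4: (362075382530,16208720199)∘(4490,201) = (4490·362075382530+499·201·16208720199, 4490·16208720199+201·362075382530) = (3251436894799201,145554305582040)
n=5: (3251436894799201,145554305582040)∘(4490,201) = (4490·3251436894799201+499·201·145554305582040, 4490·145554305582040+201·3251436894799201) = (29197902953221442450,1307077647917999001)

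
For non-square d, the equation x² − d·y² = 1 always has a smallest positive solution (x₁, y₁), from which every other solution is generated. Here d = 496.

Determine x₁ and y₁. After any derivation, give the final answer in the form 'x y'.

√496 = [22; 3,1,2,4,1,…,1,3,44, …], period ℓ=16 (even) → k=15
k=0  a_k=22  p_k/q_k = 22/1
k=1  a_k=3  p_k/q_k = 67/3
k=2  a_k=1  p_k/q_k = 89/4
k=3  a_k=2  p_k/q_k = 245/11
k=4  a_k=4  p_k/q_k = 1069/48
k=5  a_k=1  p_k/q_k = 1314/59
k=6  a_k=1  p_k/q_k = 2383/107
k=7  a_k=2  p_k/q_k = 6080/273
…
k=10  a_k=1  p_k/q_k = 49709/2232
k=11  a_k=1  p_k/q_k = 84875/3811
k=12  a_k=4  p_k/q_k = 389209/17476
k=13  a_k=2  p_k/q_k = 863293/38763
k=14  a_k=1  p_k/q_k = 1252502/56239
k=15  a_k=3  p_k/q_k = 4620799/207480
(x₁, y₁) = (4620799, 207480);  4620799² − 496·207480² = 1 ✓

4620799 207480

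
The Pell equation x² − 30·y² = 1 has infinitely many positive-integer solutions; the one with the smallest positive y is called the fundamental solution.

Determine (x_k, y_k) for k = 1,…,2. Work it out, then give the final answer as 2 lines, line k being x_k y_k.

d=30: √d = [5; 2,10] (ℓ=2, even), read p_1/q_1
i=0: a=5 ⇒ p=5, q=1
i=1: a=2 ⇒ p=11, q=2
(x₁, y₁) = (11, 2);  11² − 30·2² = 1 ✓
n=2: (11,2)∘(11,2) = (11·11+30·2·2, 11·2+2·11) = (241,44)

11 2
241 44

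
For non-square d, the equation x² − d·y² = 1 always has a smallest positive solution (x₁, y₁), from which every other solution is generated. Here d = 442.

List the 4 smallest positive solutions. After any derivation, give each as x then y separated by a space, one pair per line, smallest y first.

883 42
1559377 74172
2753858899 130987710
4863313256257 231324221688

√442 = [21; 42, …], period ℓ=1 (odd) → k=1
k=0  a_k=21  p_k/q_k = 21/1
k=1  a_k=42  p_k/q_k = 883/42
(x₁, y₁) = (883, 42);  883² − 442·42² = 1 ✓
(883+42√442)^2 = 1559377 + 74172√442
(883+42√442)^3 = 2753858899 + 130987710√442
(883+42√442)^4 = 4863313256257 + 231324221688√442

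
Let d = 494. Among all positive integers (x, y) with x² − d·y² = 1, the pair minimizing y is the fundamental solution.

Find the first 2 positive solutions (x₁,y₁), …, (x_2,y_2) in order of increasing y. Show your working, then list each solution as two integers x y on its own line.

√494 → a₀=22, period (4,2,2,1,2,1,2,2,4,44); ℓ=10 even so k=9
step 0: (22, 1)  from 22·(1,0) + (0,1)
step 1: (89, 4)  from 4·(22,1) + (1,0)
step 2: (200, 9)  from 2·(89,4) + (22,1)
step 3: (489, 22)  from 2·(200,9) + (89,4)
…
step 5: (1867, 84)  from 2·(689,31) + (489,22)
step 6: (2556, 115)  from 1·(1867,84) + (689,31)
step 7: (6979, 314)  from 2·(2556,115) + (1867,84)
step 8: (16514, 743)  from 2·(6979,314) + (2556,115)
step 9: (73035, 3286)  from 4·(16514,743) + (6979,314)
fundamental: x₁=73035, y₁=3286  (since 5334111225 − 494·10797796 = 1)
(73035+3286√494)^2 = 10668222449 + 479986020√494

73035 3286
10668222449 479986020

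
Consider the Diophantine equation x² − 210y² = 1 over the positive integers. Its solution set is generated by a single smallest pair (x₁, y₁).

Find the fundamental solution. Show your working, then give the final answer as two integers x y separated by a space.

29 2

√210 → a₀=14, period (2,28); ℓ=2 even so k=1
step 0: (14, 1)  from 14·(1,0) + (0,1)
step 1: (29, 2)  from 2·(14,1) + (1,0)
→ (29, 2).  Check: 29²=841, 210·2²=840, difference 1.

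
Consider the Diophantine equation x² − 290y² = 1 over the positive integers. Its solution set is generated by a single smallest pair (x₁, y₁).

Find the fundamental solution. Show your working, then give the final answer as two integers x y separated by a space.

579 34

√290 → a₀=17, period (34); ℓ=1 odd so k=1
k=0  a_k=17  p_k/q_k = 17/1
k=1  a_k=34  p_k/q_k = 579/34
→ (579, 34).  Check: 579²=335241, 290·34²=335240, difference 1.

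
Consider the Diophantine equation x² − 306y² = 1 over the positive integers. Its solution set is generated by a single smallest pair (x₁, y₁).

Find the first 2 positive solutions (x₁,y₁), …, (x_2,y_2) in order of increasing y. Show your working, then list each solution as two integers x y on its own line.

35 2
2449 140

[17; 2,34] for √306; ℓ=2 ⇒ convergent index 1
i=0: a=17 ⇒ p=17, q=1
i=1: a=2 ⇒ p=35, q=2
fundamental: x₁=35, y₁=2  (since 1225 − 306·4 = 1)
n=2: (35,2)∘(35,2) = (35·35+306·2·2, 35·2+2·35) = (2449,140)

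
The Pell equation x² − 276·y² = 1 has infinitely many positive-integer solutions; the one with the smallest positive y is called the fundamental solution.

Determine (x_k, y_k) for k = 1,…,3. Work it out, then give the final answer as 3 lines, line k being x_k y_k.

7775 468
120901249 7277400
1880014414175 113163569532

[16; 1,1,1,1,2,2,2,1,1,1,1,32] for √276; ℓ=12 ⇒ convergent index 11
step 0: (16, 1)  from 16·(1,0) + (0,1)
step 1: (17, 1)  from 1·(16,1) + (1,0)
step 2: (33, 2)  from 1·(17,1) + (16,1)
step 3: (50, 3)  from 1·(33,2) + (17,1)
…
step 5: (216, 13)  from 2·(83,5) + (50,3)
step 6: (515, 31)  from 2·(216,13) + (83,5)
step 7: (1246, 75)  from 2·(515,31) + (216,13)
step 8: (1761, 106)  from 1·(1246,75) + (515,31)
…
step 10: (4768, 287)  from 1·(3007,181) + (1761,106)
step 11: (7775, 468)  from 1·(4768,287) + (3007,181)
fundamental: x₁=7775, y₁=468  (since 60450625 − 276·219024 = 1)
n=2: (7775,468)∘(7775,468) = (7775·7775+276·468·468, 7775·468+468·7775) = (120901249,7277400)
n=3: (120901249,7277400)∘(7775,468) = (7775·120901249+276·468·7277400, 7775·7277400+468·120901249) = (1880014414175,113163569532)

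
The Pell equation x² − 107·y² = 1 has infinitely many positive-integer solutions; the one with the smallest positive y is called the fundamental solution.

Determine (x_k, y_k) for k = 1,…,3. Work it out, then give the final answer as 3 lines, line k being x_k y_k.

√107 → a₀=10, period (2,1,9,1,2,20); ℓ=6 even so k=5
a_0=10:  p_0=10·1+0=10,  q_0=10·0+1=1
a_1=2:  p_1=2·10+1=21,  q_1=2·1+0=2
a_2=1:  p_2=1·21+10=31,  q_2=1·2+1=3
…
a_4=1:  p_4=1·300+31=331,  q_4=1·29+3=32
a_5=2:  p_5=2·331+300=962,  q_5=2·32+29=93
(x₁, y₁) = (962, 93);  962² − 107·93² = 1 ✓
k=2:  x_2 = 962·962+107·93·93 = 1850887,  y_2 = 962·93+93·962 = 178932
k=3:  x_3 = 962·1850887+107·93·178932 = 3561105626,  y_3 = 962·178932+93·1850887 = 344265075

962 93
1850887 178932
3561105626 344265075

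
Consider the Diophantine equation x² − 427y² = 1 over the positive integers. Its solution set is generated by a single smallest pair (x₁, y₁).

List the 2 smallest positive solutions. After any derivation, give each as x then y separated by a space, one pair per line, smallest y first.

[20; 1,1,1,40] for √427; ℓ=4 ⇒ convergent index 3
a_0=20:  p_0=20·1+0=20,  q_0=20·0+1=1
…
a_2=1:  p_2=1·21+20=41,  q_2=1·1+1=2
a_3=1:  p_3=1·41+21=62,  q_3=1·2+1=3
fundamental: x₁=62, y₁=3  (since 3844 − 427·9 = 1)
(62+3√427)^2 = 7687 + 372√427

62 3
7687 372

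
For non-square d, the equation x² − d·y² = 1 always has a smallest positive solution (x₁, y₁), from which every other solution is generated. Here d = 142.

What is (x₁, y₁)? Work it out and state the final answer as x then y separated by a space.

143 12

[11; 1,10,1,22] for √142; ℓ=4 ⇒ convergent index 3
a_0=11:  p_0=11·1+0=11,  q_0=11·0+1=1
…
a_2=10:  p_2=10·12+11=131,  q_2=10·1+1=11
a_3=1:  p_3=1·131+12=143,  q_3=1·11+1=12
→ (143, 12).  Check: 143²=20449, 142·12²=20448, difference 1.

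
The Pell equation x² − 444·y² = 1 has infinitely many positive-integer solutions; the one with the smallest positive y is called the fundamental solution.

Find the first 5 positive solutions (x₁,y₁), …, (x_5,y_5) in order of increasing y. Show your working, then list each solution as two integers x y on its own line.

295 14
174049 8260
102688615 4873386
60586108801 2875289480
35745701503975 1696415919814

√444 = [21; 14,42, …], period ℓ=2 (even) → k=1
a_0=21:  p_0=21·1+0=21,  q_0=21·0+1=1
a_1=14:  p_1=14·21+1=295,  q_1=14·1+0=14
fundamental: x₁=295, y₁=14  (since 87025 − 444·196 = 1)
k=2:  x_2 = 295·295+444·14·14 = 174049,  y_2 = 295·14+14·295 = 8260
k=3:  x_3 = 295·174049+444·14·8260 = 102688615,  y_3 = 295·8260+14·174049 = 4873386
k=4:  x_4 = 295·102688615+444·14·4873386 = 60586108801,  y_4 = 295·4873386+14·102688615 = 2875289480
k=5:  x_5 = 295·60586108801+444·14·2875289480 = 35745701503975,  y_5 = 295·2875289480+14·60586108801 = 1696415919814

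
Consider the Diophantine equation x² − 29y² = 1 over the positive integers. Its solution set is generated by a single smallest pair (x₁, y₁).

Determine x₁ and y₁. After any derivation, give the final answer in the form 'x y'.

9801 1820

[5; 2,1,1,2,10] for √29; ℓ=5 ⇒ convergent index 9
step 0: (5, 1)  from 5·(1,0) + (0,1)
…
step 2: (16, 3)  from 1·(11,2) + (5,1)
…
step 4: (70, 13)  from 2·(27,5) + (16,3)
step 5: (727, 135)  from 10·(70,13) + (27,5)
…
step 8: (3775, 701)  from 1·(2251,418) + (1524,283)
step 9: (9801, 1820)  from 2·(3775,701) + (2251,418)
→ (9801, 1820).  Check: 9801²=96059601, 29·1820²=96059600, difference 1.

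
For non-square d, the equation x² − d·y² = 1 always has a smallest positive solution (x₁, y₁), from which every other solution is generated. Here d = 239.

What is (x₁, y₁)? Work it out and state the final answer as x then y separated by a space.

6195120 400729

√239 → a₀=15, period (2,5,1,2,4,15,4,2,1,5,2,30); ℓ=12 even so k=11
step 0: (15, 1)  from 15·(1,0) + (0,1)
step 1: (31, 2)  from 2·(15,1) + (1,0)
…
step 3: (201, 13)  from 1·(170,11) + (31,2)
…
step 5: (2489, 161)  from 4·(572,37) + (201,13)
step 6: (37907, 2452)  from 15·(2489,161) + (572,37)
…
step 9: (500258, 32359)  from 1·(346141,22390) + (154117,9969)
step 10: (2847431, 184185)  from 5·(500258,32359) + (346141,22390)
step 11: (6195120, 400729)  from 2·(2847431,184185) + (500258,32359)
→ (6195120, 400729).  Check: 6195120²=38379511814400, 239·400729²=38379511814399, difference 1.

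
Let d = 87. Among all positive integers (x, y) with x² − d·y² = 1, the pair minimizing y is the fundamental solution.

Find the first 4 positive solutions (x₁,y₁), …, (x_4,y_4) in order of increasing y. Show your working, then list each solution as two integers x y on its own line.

√87 → a₀=9, period (3,18); ℓ=2 even so k=1
step 0: (9, 1)  from 9·(1,0) + (0,1)
step 1: (28, 3)  from 3·(9,1) + (1,0)
(x₁, y₁) = (28, 3);  28² − 87·3² = 1 ✓
(28+3√87)^2 = 1567 + 168√87
(28+3√87)^3 = 87724 + 9405√87
(28+3√87)^4 = 4910977 + 526512√87

28 3
1567 168
87724 9405
4910977 526512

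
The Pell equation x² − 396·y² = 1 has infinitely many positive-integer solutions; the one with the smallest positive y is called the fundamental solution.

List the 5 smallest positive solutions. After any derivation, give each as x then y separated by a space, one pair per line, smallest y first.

199 10
79201 3980
31521799 1584030
12545596801 630439960
4993116004999 250913520050

√396 = [19; 1,8,1,38, …], period ℓ=4 (even) → k=3
i=0: a=19 ⇒ p=19, q=1
i=1: a=1 ⇒ p=20, q=1
i=2: a=8 ⇒ p=179, q=9
i=3: a=1 ⇒ p=199, q=10
fundamental: x₁=199, y₁=10  (since 39601 − 396·100 = 1)
n=2: (199,10)∘(199,10) = (199·199+396·10·10, 199·10+10·199) = (79201,3980)
n=3: (79201,3980)∘(199,10) = (199·79201+396·10·3980, 199·3980+10·79201) = (31521799,1584030)
n=4: (31521799,1584030)∘(199,10) = (199·31521799+396·10·1584030, 199·1584030+10·31521799) = (12545596801,630439960)
n=5: (12545596801,630439960)∘(199,10) = (199·12545596801+396·10·630439960, 199·630439960+10·12545596801) = (4993116004999,250913520050)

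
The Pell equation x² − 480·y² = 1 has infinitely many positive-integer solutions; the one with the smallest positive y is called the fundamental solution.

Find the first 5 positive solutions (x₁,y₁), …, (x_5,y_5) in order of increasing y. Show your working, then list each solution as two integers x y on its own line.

241 11
116161 5302
55989361 2555553
26986755841 1231771244
13007560326001 593711184055

d=480: √d = [21; 1,9,1,42] (ℓ=4, even), read p_3/q_3
i=0: a=21 ⇒ p=21, q=1
i=1: a=1 ⇒ p=22, q=1
i=2: a=9 ⇒ p=219, q=10
i=3: a=1 ⇒ p=241, q=11
→ (241, 11).  Check: 241²=58081, 480·11²=58080, difference 1.
(x_2, y_2) = (241·241 + 480·11·11, 241·11 + 11·241) = (116161, 5302)
(x_3, y_3) = (241·116161 + 480·11·5302, 241·5302 + 11·116161) = (55989361, 2555553)
(x_4, y_4) = (241·55989361 + 480·11·2555553, 241·2555553 + 11·55989361) = (26986755841, 1231771244)
(x_5, y_5) = (241·26986755841 + 480·11·1231771244, 241·1231771244 + 11·26986755841) = (13007560326001, 593711184055)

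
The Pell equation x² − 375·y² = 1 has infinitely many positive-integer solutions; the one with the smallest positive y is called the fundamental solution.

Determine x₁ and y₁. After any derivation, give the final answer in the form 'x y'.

d=375: √d = [19; 2,1,2,1,5,1,2,1,2,38] (ℓ=10, even), read p_9/q_9
i=0: a=19 ⇒ p=19, q=1
…
i=2: a=1 ⇒ p=58, q=3
…
i=4: a=1 ⇒ p=213, q=11
i=5: a=5 ⇒ p=1220, q=63
i=6: a=1 ⇒ p=1433, q=74
i=7: a=2 ⇒ p=4086, q=211
i=8: a=1 ⇒ p=5519, q=285
i=9: a=2 ⇒ p=15124, q=781
→ (15124, 781).  Check: 15124²=228735376, 375·781²=228735375, difference 1.

15124 781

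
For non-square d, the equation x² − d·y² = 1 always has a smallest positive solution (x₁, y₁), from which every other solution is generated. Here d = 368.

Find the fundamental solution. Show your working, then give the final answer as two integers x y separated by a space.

1151 60

d=368: √d = [19; 5,2,5,38] (ℓ=4, even), read p_3/q_3
step 0: (19, 1)  from 19·(1,0) + (0,1)
step 1: (96, 5)  from 5·(19,1) + (1,0)
step 2: (211, 11)  from 2·(96,5) + (19,1)
step 3: (1151, 60)  from 5·(211,11) + (96,5)
→ (1151, 60).  Check: 1151²=1324801, 368·60²=1324800, difference 1.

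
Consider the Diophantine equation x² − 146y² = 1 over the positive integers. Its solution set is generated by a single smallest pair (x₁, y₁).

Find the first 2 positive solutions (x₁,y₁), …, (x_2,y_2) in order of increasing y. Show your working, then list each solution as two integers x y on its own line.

[12; 12,24] for √146; ℓ=2 ⇒ convergent index 1
k=0  a_k=12  p_k/q_k = 12/1
k=1  a_k=12  p_k/q_k = 145/12
(x₁, y₁) = (145, 12);  145² − 146·12² = 1 ✓
(145+12√146)^2 = 42049 + 3480√146

145 12
42049 3480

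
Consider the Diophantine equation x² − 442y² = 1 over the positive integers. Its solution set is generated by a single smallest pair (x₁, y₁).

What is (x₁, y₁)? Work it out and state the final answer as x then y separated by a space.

883 42

√442 → a₀=21, period (42); ℓ=1 odd so k=1
step 0: (21, 1)  from 21·(1,0) + (0,1)
step 1: (883, 42)  from 42·(21,1) + (1,0)
→ (883, 42).  Check: 883²=779689, 442·42²=779688, difference 1.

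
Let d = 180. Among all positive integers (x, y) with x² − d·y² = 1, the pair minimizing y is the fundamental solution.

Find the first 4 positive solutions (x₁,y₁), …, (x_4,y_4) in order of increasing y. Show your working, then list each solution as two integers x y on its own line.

161 12
51841 3864
16692641 1244196
5374978561 400627248

[13; 2,2,2,26] for √180; ℓ=4 ⇒ convergent index 3
k=0  a_k=13  p_k/q_k = 13/1
…
k=2  a_k=2  p_k/q_k = 67/5
k=3  a_k=2  p_k/q_k = 161/12
fundamental: x₁=161, y₁=12  (since 25921 − 180·144 = 1)
(161+12√180)^2 = 51841 + 3864√180
(161+12√180)^3 = 16692641 + 1244196√180
(161+12√180)^4 = 5374978561 + 400627248√180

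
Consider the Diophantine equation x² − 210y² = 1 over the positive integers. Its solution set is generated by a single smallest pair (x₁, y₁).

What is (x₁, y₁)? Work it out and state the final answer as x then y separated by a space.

d=210: √d = [14; 2,28] (ℓ=2, even), read p_1/q_1
i=0: a=14 ⇒ p=14, q=1
i=1: a=2 ⇒ p=29, q=2
→ (29, 2).  Check: 29²=841, 210·2²=840, difference 1.

29 2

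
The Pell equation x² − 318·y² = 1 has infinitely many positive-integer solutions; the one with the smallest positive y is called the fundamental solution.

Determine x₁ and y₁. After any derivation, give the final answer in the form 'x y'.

√318 → a₀=17, period (1,4,1,34); ℓ=4 even so k=3
step 0: (17, 1)  from 17·(1,0) + (0,1)
…
step 2: (89, 5)  from 4·(18,1) + (17,1)
step 3: (107, 6)  from 1·(89,5) + (18,1)
fundamental: x₁=107, y₁=6  (since 11449 − 318·36 = 1)

107 6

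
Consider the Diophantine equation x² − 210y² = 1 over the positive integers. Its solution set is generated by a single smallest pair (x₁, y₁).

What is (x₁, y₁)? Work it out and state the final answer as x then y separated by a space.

d=210: √d = [14; 2,28] (ℓ=2, even), read p_1/q_1
k=0  a_k=14  p_k/q_k = 14/1
k=1  a_k=2  p_k/q_k = 29/2
→ (29, 2).  Check: 29²=841, 210·2²=840, difference 1.

29 2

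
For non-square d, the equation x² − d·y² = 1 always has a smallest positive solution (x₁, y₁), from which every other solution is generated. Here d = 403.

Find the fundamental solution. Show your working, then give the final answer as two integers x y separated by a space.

[20; 13,2,1,3,1,3,1,2,13,40] for √403; ℓ=10 ⇒ convergent index 9
k=0  a_k=20  p_k/q_k = 20/1
…
k=5  a_k=1  p_k/q_k = 3754/187
k=6  a_k=3  p_k/q_k = 14213/708
…
k=8  a_k=2  p_k/q_k = 50147/2498
k=9  a_k=13  p_k/q_k = 669878/33369
→ (669878, 33369).  Check: 669878²=448736534884, 403·33369²=448736534883, difference 1.

669878 33369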